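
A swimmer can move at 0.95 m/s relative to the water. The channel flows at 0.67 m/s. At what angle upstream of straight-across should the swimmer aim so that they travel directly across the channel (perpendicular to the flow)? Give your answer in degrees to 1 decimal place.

44.9°

To cancel the current, the upstream component of the swimmer's velocity must equal the flow: 0.95 sin θ = 0.67.
sin θ = 0.67 / 0.95 = 0.7053.
θ = arcsin(0.7053) = 44.851°.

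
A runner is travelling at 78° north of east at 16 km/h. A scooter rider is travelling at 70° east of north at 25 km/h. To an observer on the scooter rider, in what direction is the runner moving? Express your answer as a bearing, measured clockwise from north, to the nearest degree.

289°

Taking east as x and north as y: runner velocity = (3.327, 15.650) km/h; scooter rider velocity = (23.492, 8.551) km/h.
Velocity of runner relative to scooter rider = (3.327, 15.650) − (23.492, 8.551) = (-20.166, 7.100) km/h.
Bearing = atan2(-20.17, 7.10) = 289.40° clockwise from north.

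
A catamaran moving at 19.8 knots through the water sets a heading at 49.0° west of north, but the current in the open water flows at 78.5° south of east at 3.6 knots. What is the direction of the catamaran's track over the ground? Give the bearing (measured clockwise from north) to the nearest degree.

304°

Taking east as x and north as y: velocity relative to the water = (-14.943, 12.990) knots; the water relative to ground = (0.718, -3.528) knots.
Velocity relative to ground = (-14.943, 12.990) + (0.718, -3.528) = (-14.226, 9.462) knots.
Bearing = atan2(-14.23, 9.46) = 303.63° clockwise from north.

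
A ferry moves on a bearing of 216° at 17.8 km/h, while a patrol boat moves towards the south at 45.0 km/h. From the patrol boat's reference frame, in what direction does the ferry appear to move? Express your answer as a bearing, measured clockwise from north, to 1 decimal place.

Taking east as x and north as y: ferry velocity = (-10.463, -14.401) km/h; patrol boat velocity = (0.000, -45.000) km/h.
Velocity of ferry relative to patrol boat = (-10.463, -14.401) − (0.000, -45.000) = (-10.463, 30.599) km/h.
Bearing = atan2(-10.46, 30.60) = 341.12° clockwise from north.

341.1°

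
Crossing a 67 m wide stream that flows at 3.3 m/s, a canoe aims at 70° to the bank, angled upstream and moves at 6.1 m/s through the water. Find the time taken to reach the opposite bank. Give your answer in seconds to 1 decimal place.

11.7 s

The component of the canoe's velocity perpendicular to the bank is 6.1 × sin 70° = 5.732 m/s.
The current is parallel to the bank, so it does not affect the crossing time.
Time = 67 / 5.732 = 11.689 s.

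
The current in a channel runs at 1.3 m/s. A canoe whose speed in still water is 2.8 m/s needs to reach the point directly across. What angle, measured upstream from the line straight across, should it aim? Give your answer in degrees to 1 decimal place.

27.7°

To cancel the current, the upstream component of the canoe's velocity must equal the flow: 2.8 sin θ = 1.3.
sin θ = 1.3 / 2.8 = 0.4643.
θ = arcsin(0.4643) = 27.664°.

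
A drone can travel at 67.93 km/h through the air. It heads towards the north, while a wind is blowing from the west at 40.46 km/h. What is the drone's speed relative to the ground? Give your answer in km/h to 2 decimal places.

Taking east as x and north as y: velocity relative to the air = (0.000, 67.930) km/h; the air relative to ground = (40.460, 0.000) km/h.
Velocity relative to ground = (0.000, 67.930) + (40.460, 0.000) = (40.460, 67.930) km/h.
Speed = |(40.460, 67.930)| = 79.066 km/h.

79.07 km/h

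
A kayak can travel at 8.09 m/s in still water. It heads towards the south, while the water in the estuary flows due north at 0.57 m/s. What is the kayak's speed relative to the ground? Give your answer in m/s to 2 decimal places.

Taking east as x and north as y: velocity relative to the water = (0.000, -8.090) m/s; the water relative to ground = (0.000, 0.570) m/s.
Velocity relative to ground = (0.000, -8.090) + (0.000, 0.570) = (0.000, -7.520) m/s.
Speed = |(0.000, -7.520)| = 7.520 m/s.

7.52 m/s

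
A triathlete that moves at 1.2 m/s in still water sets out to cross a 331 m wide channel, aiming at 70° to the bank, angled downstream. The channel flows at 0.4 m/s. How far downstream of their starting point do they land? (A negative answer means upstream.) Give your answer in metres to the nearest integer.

238 m

Perpendicular speed = 1.128 m/s; crossing time = 331 / 1.128 = 293.536 s.
Net downstream speed = 0.810 m/s.
Drift = 0.810 × 293.536 = 237.888 m (downstream).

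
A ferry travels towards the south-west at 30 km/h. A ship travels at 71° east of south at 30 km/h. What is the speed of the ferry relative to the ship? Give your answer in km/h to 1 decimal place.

Taking east as x and north as y: ferry velocity = (-21.213, -21.213) km/h; ship velocity = (28.366, -9.767) km/h.
Velocity of ferry relative to ship = (-21.213, -21.213) − (28.366, -9.767) = (-49.579, -11.446) km/h.
Magnitude = |(-49.579, -11.446)| = 50.883 km/h.

50.9 km/h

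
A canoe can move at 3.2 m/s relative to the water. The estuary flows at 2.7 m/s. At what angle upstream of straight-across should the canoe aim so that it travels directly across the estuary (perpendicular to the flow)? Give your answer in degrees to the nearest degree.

58°

To cancel the current, the upstream component of the canoe's velocity must equal the flow: 3.2 sin θ = 2.7.
sin θ = 2.7 / 3.2 = 0.8438.
θ = arcsin(0.8438) = 57.538°.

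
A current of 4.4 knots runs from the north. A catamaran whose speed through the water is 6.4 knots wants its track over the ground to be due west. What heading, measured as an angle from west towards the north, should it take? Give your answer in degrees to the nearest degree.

The current pushes perpendicular to the desired track; the heading must have a component into the current equal to 4.4 knots: 6.4 sin θ = 4.4.
sin θ = 0.6875, so θ = 43.433°.

43°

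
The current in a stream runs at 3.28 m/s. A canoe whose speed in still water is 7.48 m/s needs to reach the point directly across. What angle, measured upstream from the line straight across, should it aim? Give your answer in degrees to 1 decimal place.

26.0°

To cancel the current, the upstream component of the canoe's velocity must equal the flow: 7.48 sin θ = 3.28.
sin θ = 3.28 / 7.48 = 0.4385.
θ = arcsin(0.4385) = 26.008°.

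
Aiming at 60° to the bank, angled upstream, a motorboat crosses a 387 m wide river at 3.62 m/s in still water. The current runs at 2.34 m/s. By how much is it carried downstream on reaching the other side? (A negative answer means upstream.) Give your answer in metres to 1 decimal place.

Perpendicular speed = 3.135 m/s; crossing time = 387 / 3.135 = 123.445 s.
Net downstream speed = 0.530 m/s.
Drift = 0.530 × 123.445 = 65.426 m (downstream).

65.4 m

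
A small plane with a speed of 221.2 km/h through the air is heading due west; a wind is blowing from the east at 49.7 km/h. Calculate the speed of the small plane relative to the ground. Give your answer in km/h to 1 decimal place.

270.9 km/h

Taking east as x and north as y: velocity relative to the air = (-221.200, 0.000) km/h; the air relative to ground = (-49.700, 0.000) km/h.
Velocity relative to ground = (-221.200, 0.000) + (-49.700, 0.000) = (-270.900, 0.000) km/h.
Speed = |(-270.900, 0.000)| = 270.900 km/h.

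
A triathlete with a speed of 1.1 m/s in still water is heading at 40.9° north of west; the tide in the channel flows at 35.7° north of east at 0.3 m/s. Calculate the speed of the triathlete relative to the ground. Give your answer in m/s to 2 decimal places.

Taking east as x and north as y: velocity relative to the water = (-0.831, 0.720) m/s; the water relative to ground = (0.244, 0.175) m/s.
Velocity relative to ground = (-0.831, 0.720) + (0.244, 0.175) = (-0.588, 0.895) m/s.
Speed = |(-0.588, 0.895)| = 1.071 m/s.

1.07 m/s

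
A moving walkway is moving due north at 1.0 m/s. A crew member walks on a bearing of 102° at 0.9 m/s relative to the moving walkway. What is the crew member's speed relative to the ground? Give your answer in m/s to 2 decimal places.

1.20 m/s

Taking east as x and north as y: moving walkway velocity = (0.000, 1.000) m/s; crew member velocity relative to moving walkway = (0.880, -0.187) m/s.
Velocity relative to ground = (0.000, 1.000) + (0.880, -0.187) = (0.880, 0.813) m/s.
Speed = |(0.880, 0.813)| = 1.198 m/s.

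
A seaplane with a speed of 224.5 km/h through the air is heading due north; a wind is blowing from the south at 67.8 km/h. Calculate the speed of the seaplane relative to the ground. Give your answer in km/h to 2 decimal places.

292.30 km/h

Taking east as x and north as y: velocity relative to the air = (0.000, 224.500) km/h; the air relative to ground = (0.000, 67.800) km/h.
Velocity relative to ground = (0.000, 224.500) + (0.000, 67.800) = (0.000, 292.300) km/h.
Speed = |(0.000, 292.300)| = 292.300 km/h.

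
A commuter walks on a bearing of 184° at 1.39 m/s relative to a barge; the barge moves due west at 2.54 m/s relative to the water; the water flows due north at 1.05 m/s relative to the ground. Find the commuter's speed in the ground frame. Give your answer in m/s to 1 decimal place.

In east/north components (m/s): commuter relative to barge = (-0.097, -1.387); barge relative to water = (-2.540, 0.000); water relative to ground = (0.000, 1.050).
Sum = (-2.637, -0.337) m/s.
Speed = |(-2.637, -0.337)| = 2.658 m/s.

2.7 m/s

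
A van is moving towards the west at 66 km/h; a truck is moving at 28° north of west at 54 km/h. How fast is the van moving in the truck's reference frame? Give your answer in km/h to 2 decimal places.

Taking east as x and north as y: van velocity = (-66.000, 0.000) km/h; truck velocity = (-47.679, 25.351) km/h.
Velocity of van relative to truck = (-66.000, 0.000) − (-47.679, 25.351) = (-18.321, -25.351) km/h.
Magnitude = |(-18.321, -25.351)| = 31.279 km/h.

31.28 km/h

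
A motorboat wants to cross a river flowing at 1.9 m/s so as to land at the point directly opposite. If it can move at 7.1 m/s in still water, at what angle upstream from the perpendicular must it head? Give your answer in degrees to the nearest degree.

16°

To cancel the current, the upstream component of the motorboat's velocity must equal the flow: 7.1 sin θ = 1.9.
sin θ = 1.9 / 7.1 = 0.2676.
θ = arcsin(0.2676) = 15.522°.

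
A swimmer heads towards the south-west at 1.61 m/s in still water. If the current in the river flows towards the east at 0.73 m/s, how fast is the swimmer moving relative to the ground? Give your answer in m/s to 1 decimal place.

1.2 m/s

Taking east as x and north as y: velocity relative to the water = (-1.138, -1.138) m/s; the water relative to ground = (0.730, 0.000) m/s.
Velocity relative to ground = (-1.138, -1.138) + (0.730, 0.000) = (-0.408, -1.138) m/s.
Speed = |(-0.408, -1.138)| = 1.209 m/s.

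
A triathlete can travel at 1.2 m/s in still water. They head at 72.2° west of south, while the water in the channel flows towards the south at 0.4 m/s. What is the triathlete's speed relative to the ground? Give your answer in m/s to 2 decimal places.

1.38 m/s

Taking east as x and north as y: velocity relative to the water = (-1.143, -0.367) m/s; the water relative to ground = (0.000, -0.400) m/s.
Velocity relative to ground = (-1.143, -0.367) + (0.000, -0.400) = (-1.143, -0.767) m/s.
Speed = |(-1.143, -0.767)| = 1.376 m/s.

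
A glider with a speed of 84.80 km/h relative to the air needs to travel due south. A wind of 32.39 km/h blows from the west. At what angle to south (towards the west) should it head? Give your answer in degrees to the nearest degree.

The wind pushes perpendicular to the desired track; the heading must have a component into the wind equal to 32.39 km/h: 84.80 sin θ = 32.39.
sin θ = 0.3820, so θ = 22.455°.

22°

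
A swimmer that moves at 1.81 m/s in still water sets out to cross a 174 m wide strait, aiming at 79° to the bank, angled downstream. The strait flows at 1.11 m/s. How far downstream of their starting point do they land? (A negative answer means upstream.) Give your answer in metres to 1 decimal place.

Perpendicular speed = 1.777 m/s; crossing time = 174 / 1.777 = 97.932 s.
Net downstream speed = 1.455 m/s.
Drift = 1.455 × 97.932 = 142.527 m (downstream).

142.5 m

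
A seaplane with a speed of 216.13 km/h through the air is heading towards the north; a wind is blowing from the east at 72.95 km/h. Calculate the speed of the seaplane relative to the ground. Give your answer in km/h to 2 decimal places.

228.11 km/h

Taking east as x and north as y: velocity relative to the air = (0.000, 216.130) km/h; the air relative to ground = (-72.950, 0.000) km/h.
Velocity relative to ground = (0.000, 216.130) + (-72.950, 0.000) = (-72.950, 216.130) km/h.
Speed = |(-72.950, 216.130)| = 228.109 km/h.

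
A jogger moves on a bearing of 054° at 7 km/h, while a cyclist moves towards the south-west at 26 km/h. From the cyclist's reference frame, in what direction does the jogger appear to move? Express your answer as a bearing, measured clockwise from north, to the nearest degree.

Taking east as x and north as y: jogger velocity = (5.663, 4.114) km/h; cyclist velocity = (-18.385, -18.385) km/h.
Velocity of jogger relative to cyclist = (5.663, 4.114) − (-18.385, -18.385) = (24.048, 22.499) km/h.
Bearing = atan2(24.05, 22.50) = 46.91° clockwise from north.

047°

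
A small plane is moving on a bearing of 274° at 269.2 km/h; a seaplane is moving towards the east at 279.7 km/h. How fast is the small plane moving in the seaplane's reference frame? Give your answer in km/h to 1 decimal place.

548.6 km/h

Taking east as x and north as y: small plane velocity = (-268.544, 18.778) km/h; seaplane velocity = (279.700, 0.000) km/h.
Velocity of small plane relative to seaplane = (-268.544, 18.778) − (279.700, 0.000) = (-548.244, 18.778) km/h.
Magnitude = |(-548.244, 18.778)| = 548.566 km/h.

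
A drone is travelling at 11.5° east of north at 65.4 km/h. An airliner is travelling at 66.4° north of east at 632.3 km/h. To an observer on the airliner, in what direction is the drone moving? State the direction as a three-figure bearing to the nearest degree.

205°

Taking east as x and north as y: drone velocity = (13.039, 64.087) km/h; airliner velocity = (253.141, 579.416) km/h.
Velocity of drone relative to airliner = (13.039, 64.087) − (253.141, 579.416) = (-240.102, -515.329) km/h.
Bearing = atan2(-240.10, -515.33) = 204.98° clockwise from north.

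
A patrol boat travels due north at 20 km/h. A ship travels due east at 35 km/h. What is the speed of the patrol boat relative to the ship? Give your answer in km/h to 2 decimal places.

Taking east as x and north as y: patrol boat velocity = (0.000, 20.000) km/h; ship velocity = (35.000, 0.000) km/h.
Velocity of patrol boat relative to ship = (0.000, 20.000) − (35.000, 0.000) = (-35.000, 20.000) km/h.
Magnitude = |(-35.000, 20.000)| = 40.311 km/h.

40.31 km/h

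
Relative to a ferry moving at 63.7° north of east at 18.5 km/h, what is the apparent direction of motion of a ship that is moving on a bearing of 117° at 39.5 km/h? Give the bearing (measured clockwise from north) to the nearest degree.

142°

Taking east as x and north as y: ship velocity = (35.195, -17.933) km/h; ferry velocity = (8.197, 16.585) km/h.
Velocity of ship relative to ferry = (35.195, -17.933) − (8.197, 16.585) = (26.998, -34.518) km/h.
Bearing = atan2(27.00, -34.52) = 141.97° clockwise from north.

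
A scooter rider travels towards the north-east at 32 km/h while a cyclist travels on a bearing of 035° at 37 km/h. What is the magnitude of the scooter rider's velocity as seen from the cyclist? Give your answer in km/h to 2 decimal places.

Taking east as x and north as y: scooter rider velocity = (22.627, 22.627) km/h; cyclist velocity = (21.222, 30.309) km/h.
Velocity of scooter rider relative to cyclist = (22.627, 22.627) − (21.222, 30.309) = (1.405, -7.681) km/h.
Magnitude = |(1.405, -7.681)| = 7.809 km/h.

7.81 km/h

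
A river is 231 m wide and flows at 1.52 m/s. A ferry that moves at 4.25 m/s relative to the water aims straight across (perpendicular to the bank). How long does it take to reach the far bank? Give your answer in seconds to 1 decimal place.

The component of the ferry's velocity perpendicular to the bank is 4.25 m/s.
The current is parallel to the bank, so it does not affect the crossing time.
Time = 231 / 4.250 = 54.353 s.

54.4 s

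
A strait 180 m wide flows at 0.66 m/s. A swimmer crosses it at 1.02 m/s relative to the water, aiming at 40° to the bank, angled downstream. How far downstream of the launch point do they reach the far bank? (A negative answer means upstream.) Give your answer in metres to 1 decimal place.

395.7 m

Perpendicular speed = 0.656 m/s; crossing time = 180 / 0.656 = 274.539 s.
Net downstream speed = 1.441 m/s.
Drift = 1.441 × 274.539 = 395.712 m (downstream).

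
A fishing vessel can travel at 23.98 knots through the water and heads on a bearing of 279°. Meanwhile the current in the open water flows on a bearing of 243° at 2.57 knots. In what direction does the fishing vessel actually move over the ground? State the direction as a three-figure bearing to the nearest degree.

276°

Taking east as x and north as y: velocity relative to the water = (-23.685, 3.751) knots; the water relative to ground = (-2.290, -1.167) knots.
Velocity relative to ground = (-23.685, 3.751) + (-2.290, -1.167) = (-25.975, 2.585) knots.
Bearing = atan2(-25.97, 2.58) = 275.68° clockwise from north.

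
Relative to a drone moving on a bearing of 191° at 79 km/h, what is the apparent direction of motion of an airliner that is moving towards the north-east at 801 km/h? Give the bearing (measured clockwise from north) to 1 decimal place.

042.1°

Taking east as x and north as y: airliner velocity = (566.393, 566.393) km/h; drone velocity = (-15.074, -77.549) km/h.
Velocity of airliner relative to drone = (566.393, 566.393) − (-15.074, -77.549) = (581.466, 643.941) km/h.
Bearing = atan2(581.47, 643.94) = 42.08° clockwise from north.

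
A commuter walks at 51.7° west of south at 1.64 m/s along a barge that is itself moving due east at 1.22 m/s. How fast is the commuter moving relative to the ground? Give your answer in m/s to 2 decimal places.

Taking east as x and north as y: barge velocity = (1.220, 0.000) m/s; commuter velocity relative to barge = (-1.287, -1.016) m/s.
Velocity relative to ground = (1.220, 0.000) + (-1.287, -1.016) = (-0.067, -1.016) m/s.
Speed = |(-0.067, -1.016)| = 1.019 m/s.

1.02 m/s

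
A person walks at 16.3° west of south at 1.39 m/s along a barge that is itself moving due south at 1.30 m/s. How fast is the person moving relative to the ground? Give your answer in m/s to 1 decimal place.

2.7 m/s

Taking east as x and north as y: barge velocity = (0.000, -1.300) m/s; person velocity relative to barge = (-0.390, -1.334) m/s.
Velocity relative to ground = (0.000, -1.300) + (-0.390, -1.334) = (-0.390, -2.634) m/s.
Speed = |(-0.390, -2.634)| = 2.663 m/s.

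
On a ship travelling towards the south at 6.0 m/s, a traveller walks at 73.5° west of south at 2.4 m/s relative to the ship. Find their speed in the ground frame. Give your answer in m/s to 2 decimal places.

7.07 m/s

Taking east as x and north as y: ship velocity = (0.000, -6.000) m/s; traveller velocity relative to ship = (-2.301, -0.682) m/s.
Velocity relative to ground = (0.000, -6.000) + (-2.301, -0.682) = (-2.301, -6.682) m/s.
Speed = |(-2.301, -6.682)| = 7.067 m/s.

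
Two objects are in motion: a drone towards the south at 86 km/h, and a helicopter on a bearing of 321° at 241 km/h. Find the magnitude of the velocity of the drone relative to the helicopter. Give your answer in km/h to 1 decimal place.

Taking east as x and north as y: drone velocity = (0.000, -86.000) km/h; helicopter velocity = (-151.666, 187.292) km/h.
Velocity of drone relative to helicopter = (0.000, -86.000) − (-151.666, 187.292) = (151.666, -273.292) km/h.
Magnitude = |(151.666, -273.292)| = 312.556 km/h.

312.6 km/h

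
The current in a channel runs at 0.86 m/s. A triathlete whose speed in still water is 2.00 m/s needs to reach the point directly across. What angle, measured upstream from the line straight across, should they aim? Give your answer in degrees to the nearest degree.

To cancel the current, the upstream component of the triathlete's velocity must equal the flow: 2.00 sin θ = 0.86.
sin θ = 0.86 / 2.00 = 0.4300.
θ = arcsin(0.4300) = 25.468°.

25°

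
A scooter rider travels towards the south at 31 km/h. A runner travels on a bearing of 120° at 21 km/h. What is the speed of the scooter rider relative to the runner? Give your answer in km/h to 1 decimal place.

27.4 km/h

Taking east as x and north as y: scooter rider velocity = (0.000, -31.000) km/h; runner velocity = (18.187, -10.500) km/h.
Velocity of scooter rider relative to runner = (0.000, -31.000) − (18.187, -10.500) = (-18.187, -20.500) km/h.
Magnitude = |(-18.187, -20.500)| = 27.404 km/h.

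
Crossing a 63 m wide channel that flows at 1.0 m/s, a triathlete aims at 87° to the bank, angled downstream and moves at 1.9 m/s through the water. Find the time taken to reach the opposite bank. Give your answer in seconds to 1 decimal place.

The component of the triathlete's velocity perpendicular to the bank is 1.9 × sin 87° = 1.897 m/s.
The current is parallel to the bank, so it does not affect the crossing time.
Time = 63 / 1.897 = 33.203 s.

33.2 s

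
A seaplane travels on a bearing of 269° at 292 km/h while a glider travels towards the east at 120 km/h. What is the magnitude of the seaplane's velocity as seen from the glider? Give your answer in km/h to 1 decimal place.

412.0 km/h

Taking east as x and north as y: seaplane velocity = (-291.956, -5.096) km/h; glider velocity = (120.000, 0.000) km/h.
Velocity of seaplane relative to glider = (-291.956, -5.096) − (120.000, 0.000) = (-411.956, -5.096) km/h.
Magnitude = |(-411.956, -5.096)| = 411.987 km/h.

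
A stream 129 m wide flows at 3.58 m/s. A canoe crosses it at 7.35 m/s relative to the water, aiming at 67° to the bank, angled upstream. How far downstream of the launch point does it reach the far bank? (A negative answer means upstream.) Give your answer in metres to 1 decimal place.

Perpendicular speed = 6.766 m/s; crossing time = 129 / 6.766 = 19.067 s.
Net downstream speed = 0.708 m/s.
Drift = 0.708 × 19.067 = 13.502 m (downstream).

13.5 m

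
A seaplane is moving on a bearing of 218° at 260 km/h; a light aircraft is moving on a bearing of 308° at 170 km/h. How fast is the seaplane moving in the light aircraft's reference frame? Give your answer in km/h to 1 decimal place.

Taking east as x and north as y: seaplane velocity = (-160.072, -204.883) km/h; light aircraft velocity = (-133.962, 104.662) km/h.
Velocity of seaplane relative to light aircraft = (-160.072, -204.883) − (-133.962, 104.662) = (-26.110, -309.545) km/h.
Magnitude = |(-26.110, -309.545)| = 310.644 km/h.

310.6 km/h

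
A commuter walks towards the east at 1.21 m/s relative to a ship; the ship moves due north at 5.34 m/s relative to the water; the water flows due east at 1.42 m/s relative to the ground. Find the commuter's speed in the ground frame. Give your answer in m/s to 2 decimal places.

5.95 m/s

In east/north components (m/s): commuter relative to ship = (1.210, 0.000); ship relative to water = (0.000, 5.340); water relative to ground = (1.420, 0.000).
Sum = (2.630, 5.340) m/s.
Speed = |(2.630, 5.340)| = 5.953 m/s.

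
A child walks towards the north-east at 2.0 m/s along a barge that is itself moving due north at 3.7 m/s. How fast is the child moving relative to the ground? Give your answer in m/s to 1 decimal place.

Taking east as x and north as y: barge velocity = (0.000, 3.700) m/s; child velocity relative to barge = (1.414, 1.414) m/s.
Velocity relative to ground = (0.000, 3.700) + (1.414, 1.414) = (1.414, 5.114) m/s.
Speed = |(1.414, 5.114)| = 5.306 m/s.

5.3 m/s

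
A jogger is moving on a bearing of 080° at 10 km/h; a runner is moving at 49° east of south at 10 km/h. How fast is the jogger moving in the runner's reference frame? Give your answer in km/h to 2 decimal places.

Taking east as x and north as y: jogger velocity = (9.848, 1.736) km/h; runner velocity = (7.547, -6.561) km/h.
Velocity of jogger relative to runner = (9.848, 1.736) − (7.547, -6.561) = (2.301, 8.297) km/h.
Magnitude = |(2.301, 8.297)| = 8.610 km/h.

8.61 km/h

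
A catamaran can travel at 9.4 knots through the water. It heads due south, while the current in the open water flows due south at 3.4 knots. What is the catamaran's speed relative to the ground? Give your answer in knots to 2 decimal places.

Taking east as x and north as y: velocity relative to the water = (0.000, -9.400) knots; the water relative to ground = (0.000, -3.400) knots.
Velocity relative to ground = (0.000, -9.400) + (0.000, -3.400) = (0.000, -12.800) knots.
Speed = |(0.000, -12.800)| = 12.800 knots.

12.80 knots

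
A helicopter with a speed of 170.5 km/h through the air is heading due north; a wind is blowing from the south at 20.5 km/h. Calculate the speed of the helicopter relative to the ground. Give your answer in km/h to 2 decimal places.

Taking east as x and north as y: velocity relative to the air = (0.000, 170.500) km/h; the air relative to ground = (0.000, 20.500) km/h.
Velocity relative to ground = (0.000, 170.500) + (0.000, 20.500) = (0.000, 191.000) km/h.
Speed = |(0.000, 191.000)| = 191.000 km/h.

191.00 km/h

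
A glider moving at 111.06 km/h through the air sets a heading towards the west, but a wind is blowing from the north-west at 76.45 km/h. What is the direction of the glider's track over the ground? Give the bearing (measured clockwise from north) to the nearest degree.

227°

Taking east as x and north as y: velocity relative to the air = (-111.060, 0.000) km/h; the air relative to ground = (54.058, -54.058) km/h.
Velocity relative to ground = (-111.060, 0.000) + (54.058, -54.058) = (-57.002, -54.058) km/h.
Bearing = atan2(-57.00, -54.06) = 226.52° clockwise from north.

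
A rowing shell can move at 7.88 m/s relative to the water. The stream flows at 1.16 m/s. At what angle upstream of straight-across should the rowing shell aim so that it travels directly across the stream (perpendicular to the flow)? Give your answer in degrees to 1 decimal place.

To cancel the current, the upstream component of the rowing shell's velocity must equal the flow: 7.88 sin θ = 1.16.
sin θ = 1.16 / 7.88 = 0.1472.
θ = arcsin(0.1472) = 8.465°.

8.5°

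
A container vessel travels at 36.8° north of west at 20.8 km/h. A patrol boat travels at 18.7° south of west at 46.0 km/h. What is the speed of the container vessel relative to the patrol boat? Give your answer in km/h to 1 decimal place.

38.3 km/h

Taking east as x and north as y: container vessel velocity = (-16.655, 12.460) km/h; patrol boat velocity = (-43.572, -14.748) km/h.
Velocity of container vessel relative to patrol boat = (-16.655, 12.460) − (-43.572, -14.748) = (26.916, 27.208) km/h.
Magnitude = |(26.916, 27.208)| = 38.272 km/h.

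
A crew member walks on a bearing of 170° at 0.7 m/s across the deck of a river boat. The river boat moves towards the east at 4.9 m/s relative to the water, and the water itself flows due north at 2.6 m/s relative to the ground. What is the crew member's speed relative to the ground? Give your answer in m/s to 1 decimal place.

5.4 m/s

In east/north components (m/s): crew member relative to river boat = (0.122, -0.689); river boat relative to water = (4.900, 0.000); water relative to ground = (0.000, 2.600).
Sum = (5.022, 1.911) m/s.
Speed = |(5.022, 1.911)| = 5.373 m/s.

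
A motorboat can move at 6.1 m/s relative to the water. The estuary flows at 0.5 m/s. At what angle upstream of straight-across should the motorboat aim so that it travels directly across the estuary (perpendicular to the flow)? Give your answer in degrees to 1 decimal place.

To cancel the current, the upstream component of the motorboat's velocity must equal the flow: 6.1 sin θ = 0.5.
sin θ = 0.5 / 6.1 = 0.0820.
θ = arcsin(0.0820) = 4.702°.

4.7°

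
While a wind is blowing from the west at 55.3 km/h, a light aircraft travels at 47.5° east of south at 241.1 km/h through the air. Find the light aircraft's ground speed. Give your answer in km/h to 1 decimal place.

284.3 km/h

Taking east as x and north as y: velocity relative to the air = (177.758, -162.885) km/h; the air relative to ground = (55.300, 0.000) km/h.
Velocity relative to ground = (177.758, -162.885) + (55.300, 0.000) = (233.058, -162.885) km/h.
Speed = |(233.058, -162.885)| = 284.337 km/h.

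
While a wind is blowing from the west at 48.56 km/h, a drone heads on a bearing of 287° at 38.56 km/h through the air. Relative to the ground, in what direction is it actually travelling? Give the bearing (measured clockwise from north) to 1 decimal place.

Taking east as x and north as y: velocity relative to the air = (-36.875, 11.274) km/h; the air relative to ground = (48.560, 0.000) km/h.
Velocity relative to ground = (-36.875, 11.274) + (48.560, 0.000) = (11.685, 11.274) km/h.
Bearing = atan2(11.68, 11.27) = 46.03° clockwise from north.

046.0°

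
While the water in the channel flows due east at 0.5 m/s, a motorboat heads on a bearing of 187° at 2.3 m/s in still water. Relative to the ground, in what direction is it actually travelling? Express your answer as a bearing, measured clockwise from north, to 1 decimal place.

Taking east as x and north as y: velocity relative to the water = (-0.280, -2.283) m/s; the water relative to ground = (0.500, 0.000) m/s.
Velocity relative to ground = (-0.280, -2.283) + (0.500, 0.000) = (0.220, -2.283) m/s.
Bearing = atan2(0.22, -2.28) = 174.50° clockwise from north.

174.5°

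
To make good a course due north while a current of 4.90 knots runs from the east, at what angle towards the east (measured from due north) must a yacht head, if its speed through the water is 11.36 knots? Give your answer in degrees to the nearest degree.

26°

The current pushes perpendicular to the desired track; the heading must have a component into the current equal to 4.90 knots: 11.36 sin θ = 4.90.
sin θ = 0.4313, so θ = 25.553°.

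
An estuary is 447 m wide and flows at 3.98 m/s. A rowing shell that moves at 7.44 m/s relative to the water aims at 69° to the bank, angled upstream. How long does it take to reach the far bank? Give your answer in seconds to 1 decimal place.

64.4 s

The component of the rowing shell's velocity perpendicular to the bank is 7.44 × sin 69° = 6.946 m/s.
The flow acts along the bank and has no component across it.
Time = 447 / 6.946 = 64.355 s.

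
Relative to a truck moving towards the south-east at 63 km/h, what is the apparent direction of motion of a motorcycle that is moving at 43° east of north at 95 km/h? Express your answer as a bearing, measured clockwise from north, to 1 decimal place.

010.1°

Taking east as x and north as y: motorcycle velocity = (64.790, 69.479) km/h; truck velocity = (44.548, -44.548) km/h.
Velocity of motorcycle relative to truck = (64.790, 69.479) − (44.548, -44.548) = (20.242, 114.026) km/h.
Bearing = atan2(20.24, 114.03) = 10.07° clockwise from north.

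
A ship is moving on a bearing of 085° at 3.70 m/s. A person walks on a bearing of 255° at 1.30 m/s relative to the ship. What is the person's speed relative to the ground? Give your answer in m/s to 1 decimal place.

Taking east as x and north as y: ship velocity = (3.686, 0.322) m/s; person velocity relative to ship = (-1.256, -0.336) m/s.
Velocity relative to ground = (3.686, 0.322) + (-1.256, -0.336) = (2.430, -0.014) m/s.
Speed = |(2.430, -0.014)| = 2.430 m/s.

2.4 m/s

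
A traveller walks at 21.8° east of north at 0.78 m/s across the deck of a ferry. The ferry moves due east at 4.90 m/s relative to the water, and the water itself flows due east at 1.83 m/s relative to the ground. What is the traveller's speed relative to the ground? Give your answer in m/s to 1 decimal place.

In east/north components (m/s): traveller relative to ferry = (0.290, 0.724); ferry relative to water = (4.900, 0.000); water relative to ground = (1.830, 0.000).
Sum = (7.020, 0.724) m/s.
Speed = |(7.020, 0.724)| = 7.057 m/s.

7.1 m/s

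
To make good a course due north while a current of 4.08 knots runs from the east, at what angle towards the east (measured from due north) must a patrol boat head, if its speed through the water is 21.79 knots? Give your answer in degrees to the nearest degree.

11°

The current pushes perpendicular to the desired track; the heading must have a component into the current equal to 4.08 knots: 21.79 sin θ = 4.08.
sin θ = 0.1872, so θ = 10.792°.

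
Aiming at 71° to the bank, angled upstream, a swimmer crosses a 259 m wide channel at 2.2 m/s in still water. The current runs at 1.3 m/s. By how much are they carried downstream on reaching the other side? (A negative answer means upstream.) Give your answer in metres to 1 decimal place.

72.7 m

Perpendicular speed = 2.080 m/s; crossing time = 259 / 2.080 = 124.511 s.
Net downstream speed = 0.584 m/s.
Drift = 0.584 × 124.511 = 72.683 m (downstream).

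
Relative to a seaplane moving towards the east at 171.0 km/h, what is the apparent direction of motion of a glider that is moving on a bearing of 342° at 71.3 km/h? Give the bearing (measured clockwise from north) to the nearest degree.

Taking east as x and north as y: glider velocity = (-22.033, 67.810) km/h; seaplane velocity = (171.000, 0.000) km/h.
Velocity of glider relative to seaplane = (-22.033, 67.810) − (171.000, 0.000) = (-193.033, 67.810) km/h.
Bearing = atan2(-193.03, 67.81) = 289.36° clockwise from north.

289°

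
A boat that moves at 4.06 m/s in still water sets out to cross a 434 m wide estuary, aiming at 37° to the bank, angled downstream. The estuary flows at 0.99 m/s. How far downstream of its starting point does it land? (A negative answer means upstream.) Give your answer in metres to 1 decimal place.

751.8 m

Perpendicular speed = 2.443 m/s; crossing time = 434 / 2.443 = 177.624 s.
Net downstream speed = 4.232 m/s.
Drift = 4.232 × 177.624 = 751.785 m (downstream).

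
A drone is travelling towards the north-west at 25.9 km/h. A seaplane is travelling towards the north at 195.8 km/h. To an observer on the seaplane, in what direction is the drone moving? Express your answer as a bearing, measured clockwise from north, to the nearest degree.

186°

Taking east as x and north as y: drone velocity = (-18.314, 18.314) km/h; seaplane velocity = (0.000, 195.800) km/h.
Velocity of drone relative to seaplane = (-18.314, 18.314) − (0.000, 195.800) = (-18.314, -177.486) km/h.
Bearing = atan2(-18.31, -177.49) = 185.89° clockwise from north.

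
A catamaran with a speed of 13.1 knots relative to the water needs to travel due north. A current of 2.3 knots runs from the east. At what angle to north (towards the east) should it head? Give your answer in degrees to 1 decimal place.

10.1°

The current pushes perpendicular to the desired track; the heading must have a component into the current equal to 2.3 knots: 13.1 sin θ = 2.3.
sin θ = 0.1756, so θ = 10.112°.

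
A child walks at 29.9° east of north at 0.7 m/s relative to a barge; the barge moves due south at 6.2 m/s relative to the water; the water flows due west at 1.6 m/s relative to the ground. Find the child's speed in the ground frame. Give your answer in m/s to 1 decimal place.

In east/north components (m/s): child relative to barge = (0.349, 0.607); barge relative to water = (0.000, -6.200); water relative to ground = (-1.600, 0.000).
Sum = (-1.251, -5.593) m/s.
Speed = |(-1.251, -5.593)| = 5.731 m/s.

5.7 m/s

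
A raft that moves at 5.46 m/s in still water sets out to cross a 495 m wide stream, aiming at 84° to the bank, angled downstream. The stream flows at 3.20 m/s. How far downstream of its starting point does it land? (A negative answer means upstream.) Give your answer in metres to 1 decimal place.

Perpendicular speed = 5.430 m/s; crossing time = 495 / 5.430 = 91.159 s.
Net downstream speed = 3.771 m/s.
Drift = 3.771 × 91.159 = 343.734 m (downstream).

343.7 m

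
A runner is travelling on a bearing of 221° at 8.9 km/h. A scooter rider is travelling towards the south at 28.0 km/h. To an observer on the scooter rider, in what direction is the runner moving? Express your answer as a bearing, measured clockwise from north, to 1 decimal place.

Taking east as x and north as y: runner velocity = (-5.839, -6.717) km/h; scooter rider velocity = (0.000, -28.000) km/h.
Velocity of runner relative to scooter rider = (-5.839, -6.717) − (0.000, -28.000) = (-5.839, 21.283) km/h.
Bearing = atan2(-5.84, 21.28) = 344.66° clockwise from north.

344.7°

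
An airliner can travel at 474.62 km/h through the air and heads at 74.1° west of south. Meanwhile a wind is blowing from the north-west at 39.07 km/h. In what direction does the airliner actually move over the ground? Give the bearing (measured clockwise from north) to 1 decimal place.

Taking east as x and north as y: velocity relative to the air = (-456.462, -130.027) km/h; the air relative to ground = (27.627, -27.627) km/h.
Velocity relative to ground = (-456.462, -130.027) + (27.627, -27.627) = (-428.835, -157.653) km/h.
Bearing = atan2(-428.83, -157.65) = 249.81° clockwise from north.

249.8°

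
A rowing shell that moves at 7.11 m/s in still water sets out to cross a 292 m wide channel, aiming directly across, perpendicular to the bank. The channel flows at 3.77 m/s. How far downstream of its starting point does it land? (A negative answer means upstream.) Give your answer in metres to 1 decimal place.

154.8 m

Perpendicular speed = 7.110 m/s; crossing time = 292 / 7.110 = 41.069 s.
Net downstream speed = 3.770 m/s.
Drift = 3.770 × 41.069 = 154.830 m (downstream).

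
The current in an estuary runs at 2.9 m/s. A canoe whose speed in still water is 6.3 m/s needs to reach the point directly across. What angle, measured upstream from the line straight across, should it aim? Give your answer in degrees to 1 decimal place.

27.4°

To cancel the current, the upstream component of the canoe's velocity must equal the flow: 6.3 sin θ = 2.9.
sin θ = 2.9 / 6.3 = 0.4603.
θ = arcsin(0.4603) = 27.408°.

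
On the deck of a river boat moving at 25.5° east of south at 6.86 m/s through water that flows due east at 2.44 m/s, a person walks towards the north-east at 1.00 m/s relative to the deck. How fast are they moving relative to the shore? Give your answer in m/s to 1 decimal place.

In east/north components (m/s): person relative to river boat = (0.707, 0.707); river boat relative to water = (2.953, -6.192); water relative to ground = (2.440, 0.000).
Sum = (6.100, -5.485) m/s.
Speed = |(6.100, -5.485)| = 8.203 m/s.

8.2 m/s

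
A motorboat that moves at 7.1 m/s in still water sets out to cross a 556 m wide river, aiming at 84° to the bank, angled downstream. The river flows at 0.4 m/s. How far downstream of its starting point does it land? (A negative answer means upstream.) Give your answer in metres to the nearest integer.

Perpendicular speed = 7.061 m/s; crossing time = 556 / 7.061 = 78.741 s.
Net downstream speed = 1.142 m/s.
Drift = 1.142 × 78.741 = 89.934 m (downstream).

90 m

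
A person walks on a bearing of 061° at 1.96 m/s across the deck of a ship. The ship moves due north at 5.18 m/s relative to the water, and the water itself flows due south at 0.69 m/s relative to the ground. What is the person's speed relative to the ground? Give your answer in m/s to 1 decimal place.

5.7 m/s

In east/north components (m/s): person relative to ship = (1.714, 0.950); ship relative to water = (0.000, 5.180); water relative to ground = (0.000, -0.690).
Sum = (1.714, 5.440) m/s.
Speed = |(1.714, 5.440)| = 5.704 m/s.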